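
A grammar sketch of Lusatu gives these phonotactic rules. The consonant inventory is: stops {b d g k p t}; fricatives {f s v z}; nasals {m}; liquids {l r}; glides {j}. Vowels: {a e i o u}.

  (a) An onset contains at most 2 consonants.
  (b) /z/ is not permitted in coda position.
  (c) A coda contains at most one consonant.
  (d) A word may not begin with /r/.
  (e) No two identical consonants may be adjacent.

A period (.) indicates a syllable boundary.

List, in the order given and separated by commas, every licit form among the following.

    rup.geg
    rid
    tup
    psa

rup.geg — violates constraint (d): word begins with /r/ → illicit
rid — violates constraint (d): word begins with /r/ → illicit
tup — σ1 onset /t/, coda /p/ ok → licit
psa — σ1 onset /ps/ (2C), coda /∅/ ok → licit

tup, psa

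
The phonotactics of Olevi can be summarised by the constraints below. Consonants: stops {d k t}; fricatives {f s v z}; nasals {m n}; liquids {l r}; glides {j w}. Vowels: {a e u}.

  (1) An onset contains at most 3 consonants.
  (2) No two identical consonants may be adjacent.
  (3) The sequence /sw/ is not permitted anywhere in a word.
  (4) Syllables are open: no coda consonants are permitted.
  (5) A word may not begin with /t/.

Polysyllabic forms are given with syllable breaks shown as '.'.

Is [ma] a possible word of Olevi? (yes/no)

yes

[ma] — σ1 onset /m/, coda /∅/ ok → well-formed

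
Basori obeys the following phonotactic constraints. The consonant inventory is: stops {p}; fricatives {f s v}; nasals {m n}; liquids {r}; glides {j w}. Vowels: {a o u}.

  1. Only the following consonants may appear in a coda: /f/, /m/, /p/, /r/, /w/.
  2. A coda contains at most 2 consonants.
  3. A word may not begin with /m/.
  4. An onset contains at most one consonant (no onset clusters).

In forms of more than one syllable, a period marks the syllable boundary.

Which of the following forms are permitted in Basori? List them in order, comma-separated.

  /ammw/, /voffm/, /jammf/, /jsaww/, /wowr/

/wowr/

/ammw/ — violates constraint 2: syllable 1 coda /mmw/ has 3 consonants (> 2) → not permitted
/voffm/ — violates constraint 2: syllable 1 coda /ffm/ has 3 consonants (> 2) → not permitted
/jammf/ — violates constraint 2: syllable 1 coda /mmf/ has 3 consonants (> 2) → not permitted
/jsaww/ — violates constraint 4: syllable 1 onset /js/ has 2 consonants (> 1) → not permitted
/wowr/ — σ1 onset /w/, coda /wr/ (2C) ok → permitted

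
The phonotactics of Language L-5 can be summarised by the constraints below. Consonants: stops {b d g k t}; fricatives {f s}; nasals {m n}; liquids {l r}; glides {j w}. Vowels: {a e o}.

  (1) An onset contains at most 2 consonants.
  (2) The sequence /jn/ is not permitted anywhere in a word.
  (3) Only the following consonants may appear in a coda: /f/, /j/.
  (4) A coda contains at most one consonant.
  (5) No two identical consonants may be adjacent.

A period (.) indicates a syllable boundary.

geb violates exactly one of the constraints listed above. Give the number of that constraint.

3

geb: syllable 1 coda contains /b/, which is not a licensed coda consonant.
This is a violation of constraint 3: "Only the following consonants may appear in a coda: /f/, /j/."
The remaining constraints (1, 2, 4, 5) are satisfied.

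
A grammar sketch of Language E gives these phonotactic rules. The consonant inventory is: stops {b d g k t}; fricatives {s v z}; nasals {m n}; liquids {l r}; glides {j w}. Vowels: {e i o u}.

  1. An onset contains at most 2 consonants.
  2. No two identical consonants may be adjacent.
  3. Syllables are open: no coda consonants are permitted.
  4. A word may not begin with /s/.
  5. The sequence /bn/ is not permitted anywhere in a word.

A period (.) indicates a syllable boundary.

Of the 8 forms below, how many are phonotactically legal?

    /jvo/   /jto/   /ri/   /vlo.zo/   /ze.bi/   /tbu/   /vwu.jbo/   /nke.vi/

/jvo/ — σ1 onset /jv/ (2C), coda /∅/ ok → phonotactically legal
/jto/ — σ1 onset /jt/ (2C), coda /∅/ ok → phonotactically legal
/ri/ — σ1 onset /r/, coda /∅/ ok → phonotactically legal
/vlo.zo/ — σ1 onset /vl/ (2C), coda /∅/ ok; σ2 onset /z/, coda /∅/ ok → phonotactically legal
/ze.bi/ — σ1 onset /z/, coda /∅/ ok; σ2 onset /b/, coda /∅/ ok → phonotactically legal
/tbu/ — σ1 onset /tb/ (2C), coda /∅/ ok → phonotactically legal
/vwu.jbo/ — σ1 onset /vw/ (2C), coda /∅/ ok; σ2 onset /jb/ (2C), coda /∅/ ok → phonotactically legal
/nke.vi/ — σ1 onset /nk/ (2C), coda /∅/ ok; σ2 onset /v/, coda /∅/ ok → phonotactically legal
Phonotactically legal: /jvo/, /jto/, /ri/, /vlo.zo/, /ze.bi/, /tbu/, /vwu.jbo/, /nke.vi/ → 8.

8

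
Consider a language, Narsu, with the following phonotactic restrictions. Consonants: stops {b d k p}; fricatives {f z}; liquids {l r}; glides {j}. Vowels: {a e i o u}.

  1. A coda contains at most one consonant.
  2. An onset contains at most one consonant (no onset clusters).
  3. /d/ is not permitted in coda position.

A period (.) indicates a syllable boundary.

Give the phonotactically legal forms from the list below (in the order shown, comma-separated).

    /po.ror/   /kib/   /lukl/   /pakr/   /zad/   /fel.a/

/po.ror/ — σ1 onset /p/, coda /∅/ ok; σ2 onset /r/, coda /r/ ok → phonotactically legal
/kib/ — σ1 onset /k/, coda /b/ ok → phonotactically legal
/lukl/ — violates constraint 1: syllable 1 coda /kl/ has 2 consonants (> 1) → phonotactically illegal
/pakr/ — violates constraint 1: syllable 1 coda /kr/ has 2 consonants (> 1) → phonotactically illegal
/zad/ — violates constraint 3: syllable 1 coda contains /d/ → phonotactically illegal
/fel.a/ — σ1 onset /f/, coda /l/ ok; σ2 onset /∅/, coda /∅/ ok → phonotactically legal

/po.ror/, /kib/, /fel.a/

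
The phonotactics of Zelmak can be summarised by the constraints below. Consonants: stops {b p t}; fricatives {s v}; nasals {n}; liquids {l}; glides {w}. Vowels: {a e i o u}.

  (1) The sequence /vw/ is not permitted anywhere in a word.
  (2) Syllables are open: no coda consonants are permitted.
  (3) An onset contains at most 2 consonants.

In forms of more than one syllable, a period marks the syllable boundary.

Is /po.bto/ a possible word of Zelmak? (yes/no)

/po.bto/ — σ1 onset /p/, coda /∅/ ok; σ2 onset /bt/ (2C), coda /∅/ ok → phonotactically legal

yes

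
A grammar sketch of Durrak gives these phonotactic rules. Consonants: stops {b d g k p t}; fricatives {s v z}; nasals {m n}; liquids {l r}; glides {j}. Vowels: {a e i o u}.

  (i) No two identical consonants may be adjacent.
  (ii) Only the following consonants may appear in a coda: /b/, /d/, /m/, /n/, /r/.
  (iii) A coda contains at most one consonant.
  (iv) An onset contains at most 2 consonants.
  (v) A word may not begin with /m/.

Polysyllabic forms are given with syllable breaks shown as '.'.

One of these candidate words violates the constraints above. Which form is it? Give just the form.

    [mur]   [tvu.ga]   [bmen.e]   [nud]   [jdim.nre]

[mur] — violates constraint (v): word begins with /m/ → phonotactically illegal
[tvu.ga] — σ1 onset /tv/ (2C), coda /∅/ ok; σ2 onset /g/, coda /∅/ ok → phonotactically legal
[bmen.e] — σ1 onset /bm/ (2C), coda /n/ ok; σ2 onset /∅/, coda /∅/ ok → phonotactically legal
[nud] — σ1 onset /n/, coda /d/ ok → phonotactically legal
[jdim.nre] — σ1 onset /jd/ (2C), coda /m/ ok; σ2 onset /nr/ (2C), coda /∅/ ok → phonotactically legal

[mur]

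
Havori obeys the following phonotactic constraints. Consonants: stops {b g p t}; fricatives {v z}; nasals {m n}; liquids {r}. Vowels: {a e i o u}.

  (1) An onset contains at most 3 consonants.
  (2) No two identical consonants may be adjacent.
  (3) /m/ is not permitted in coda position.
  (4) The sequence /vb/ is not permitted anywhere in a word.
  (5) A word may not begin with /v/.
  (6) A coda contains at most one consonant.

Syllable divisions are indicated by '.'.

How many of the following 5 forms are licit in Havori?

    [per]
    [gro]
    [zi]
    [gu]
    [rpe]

5

[per] — σ1 onset /p/, coda /r/ ok → licit
[gro] — σ1 onset /gr/ (2C), coda /∅/ ok → licit
[zi] — σ1 onset /z/, coda /∅/ ok → licit
[gu] — σ1 onset /g/, coda /∅/ ok → licit
[rpe] — σ1 onset /rp/ (2C), coda /∅/ ok → licit
Licit: [per], [gro], [zi], [gu], [rpe] → 5.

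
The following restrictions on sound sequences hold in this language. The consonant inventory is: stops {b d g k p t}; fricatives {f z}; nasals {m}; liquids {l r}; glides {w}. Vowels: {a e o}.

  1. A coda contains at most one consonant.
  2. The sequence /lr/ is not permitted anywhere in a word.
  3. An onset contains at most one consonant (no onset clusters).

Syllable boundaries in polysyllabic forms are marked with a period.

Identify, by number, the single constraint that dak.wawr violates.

1

dak.wawr: syllable 2 coda /wr/ has 2 consonants (> 1).
This is a violation of constraint 1: "A coda contains at most one consonant."
The remaining constraints (2, 3) are satisfied.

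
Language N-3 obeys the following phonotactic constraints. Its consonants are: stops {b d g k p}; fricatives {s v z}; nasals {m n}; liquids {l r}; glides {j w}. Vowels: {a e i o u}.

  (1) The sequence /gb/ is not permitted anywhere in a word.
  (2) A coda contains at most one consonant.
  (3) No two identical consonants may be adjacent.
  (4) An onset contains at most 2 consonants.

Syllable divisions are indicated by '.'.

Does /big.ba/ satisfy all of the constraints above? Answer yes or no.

/big.ba/ — violates constraint 1: contains banned sequence /gb/ → ill-formed

no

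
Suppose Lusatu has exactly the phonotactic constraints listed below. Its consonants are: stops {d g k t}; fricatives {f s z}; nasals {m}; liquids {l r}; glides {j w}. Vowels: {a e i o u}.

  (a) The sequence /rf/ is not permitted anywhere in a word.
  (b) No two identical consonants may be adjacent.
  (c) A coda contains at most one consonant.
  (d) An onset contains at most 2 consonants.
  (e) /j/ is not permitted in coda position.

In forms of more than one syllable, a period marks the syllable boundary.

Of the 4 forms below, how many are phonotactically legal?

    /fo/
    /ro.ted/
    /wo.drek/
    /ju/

/fo/ — σ1 onset /f/, coda /∅/ ok → phonotactically legal
/ro.ted/ — σ1 onset /r/, coda /∅/ ok; σ2 onset /t/, coda /d/ ok → phonotactically legal
/wo.drek/ — σ1 onset /w/, coda /∅/ ok; σ2 onset /dr/ (2C), coda /k/ ok → phonotactically legal
/ju/ — σ1 onset /j/, coda /∅/ ok → phonotactically legal
Phonotactically legal: /fo/, /ro.ted/, /wo.drek/, /ju/ → 4.

4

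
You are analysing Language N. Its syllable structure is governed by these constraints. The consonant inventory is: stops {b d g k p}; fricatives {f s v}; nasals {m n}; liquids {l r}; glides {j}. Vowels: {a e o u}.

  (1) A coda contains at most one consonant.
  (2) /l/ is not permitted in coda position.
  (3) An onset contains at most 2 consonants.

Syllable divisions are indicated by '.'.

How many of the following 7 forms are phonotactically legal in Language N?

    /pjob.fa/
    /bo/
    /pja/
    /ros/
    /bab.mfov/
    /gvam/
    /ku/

/pjob.fa/ — σ1 onset /pj/ (2C), coda /b/ ok; σ2 onset /f/, coda /∅/ ok → phonotactically legal
/bo/ — σ1 onset /b/, coda /∅/ ok → phonotactically legal
/pja/ — σ1 onset /pj/ (2C), coda /∅/ ok → phonotactically legal
/ros/ — σ1 onset /r/, coda /s/ ok → phonotactically legal
/bab.mfov/ — σ1 onset /b/, coda /b/ ok; σ2 onset /mf/ (2C), coda /v/ ok → phonotactically legal
/gvam/ — σ1 onset /gv/ (2C), coda /m/ ok → phonotactically legal
/ku/ — σ1 onset /k/, coda /∅/ ok → phonotactically legal
Phonotactically legal: /pjob.fa/, /bo/, /pja/, /ros/, /bab.mfov/, /gvam/, /ku/ → 7.

7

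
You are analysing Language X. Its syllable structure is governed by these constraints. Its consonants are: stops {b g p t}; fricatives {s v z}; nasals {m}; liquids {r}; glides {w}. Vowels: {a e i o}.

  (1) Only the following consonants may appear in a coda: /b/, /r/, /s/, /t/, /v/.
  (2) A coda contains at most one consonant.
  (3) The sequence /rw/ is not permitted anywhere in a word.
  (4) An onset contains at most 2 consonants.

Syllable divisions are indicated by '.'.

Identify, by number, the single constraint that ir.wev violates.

3

ir.wev: contains banned sequence /rw/.
This is a violation of constraint 3: "The sequence /rw/ is not permitted anywhere in a word."
The remaining constraints (1, 2, 4) are satisfied.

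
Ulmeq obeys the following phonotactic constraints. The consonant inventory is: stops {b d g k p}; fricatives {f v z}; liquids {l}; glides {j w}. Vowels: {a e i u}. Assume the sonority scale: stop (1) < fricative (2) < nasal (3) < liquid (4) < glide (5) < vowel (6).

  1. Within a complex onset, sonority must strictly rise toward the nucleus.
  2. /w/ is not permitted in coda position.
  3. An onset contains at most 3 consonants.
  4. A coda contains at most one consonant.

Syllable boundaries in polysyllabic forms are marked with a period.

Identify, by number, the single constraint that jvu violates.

1

jvu: syllable 1 onset /jv/: /j/ (glide, 5) → /v/ (fricative, 2) does not rise.
This is a violation of constraint 1: "Within a complex onset, sonority must strictly rise toward the nucleus."
The remaining constraints (2, 3, 4) are satisfied.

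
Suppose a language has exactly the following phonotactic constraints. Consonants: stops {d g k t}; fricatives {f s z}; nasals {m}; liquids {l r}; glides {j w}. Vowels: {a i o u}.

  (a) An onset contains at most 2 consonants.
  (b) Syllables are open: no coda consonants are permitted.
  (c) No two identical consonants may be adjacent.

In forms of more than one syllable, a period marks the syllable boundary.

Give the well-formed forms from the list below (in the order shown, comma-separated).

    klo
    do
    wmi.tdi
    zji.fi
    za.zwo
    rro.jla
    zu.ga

klo, do, wmi.tdi, zji.fi, za.zwo, zu.ga

klo — σ1 onset /kl/ (2C), coda /∅/ ok → well-formed
do — σ1 onset /d/, coda /∅/ ok → well-formed
wmi.tdi — σ1 onset /wm/ (2C), coda /∅/ ok; σ2 onset /td/ (2C), coda /∅/ ok → well-formed
zji.fi — σ1 onset /zj/ (2C), coda /∅/ ok; σ2 onset /f/, coda /∅/ ok → well-formed
za.zwo — σ1 onset /z/, coda /∅/ ok; σ2 onset /zw/ (2C), coda /∅/ ok → well-formed
rro.jla — violates constraint (c): adjacent identical consonants /rr/ → ill-formed
zu.ga — σ1 onset /z/, coda /∅/ ok; σ2 onset /g/, coda /∅/ ok → well-formed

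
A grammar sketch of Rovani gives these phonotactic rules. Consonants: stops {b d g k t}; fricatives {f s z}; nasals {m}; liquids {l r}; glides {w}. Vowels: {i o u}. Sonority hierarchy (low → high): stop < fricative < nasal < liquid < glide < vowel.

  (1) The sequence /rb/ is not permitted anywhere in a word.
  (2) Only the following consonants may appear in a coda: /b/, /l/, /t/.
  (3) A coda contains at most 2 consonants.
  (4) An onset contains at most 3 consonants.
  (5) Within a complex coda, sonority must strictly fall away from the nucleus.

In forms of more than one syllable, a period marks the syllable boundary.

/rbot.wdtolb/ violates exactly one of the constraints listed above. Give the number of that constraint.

/rbot.wdtolb/: contains banned sequence /rb/.
This is a violation of constraint 1: "The sequence /rb/ is not permitted anywhere in a word."
The remaining constraints (2, 3, 4, 5) are satisfied.

1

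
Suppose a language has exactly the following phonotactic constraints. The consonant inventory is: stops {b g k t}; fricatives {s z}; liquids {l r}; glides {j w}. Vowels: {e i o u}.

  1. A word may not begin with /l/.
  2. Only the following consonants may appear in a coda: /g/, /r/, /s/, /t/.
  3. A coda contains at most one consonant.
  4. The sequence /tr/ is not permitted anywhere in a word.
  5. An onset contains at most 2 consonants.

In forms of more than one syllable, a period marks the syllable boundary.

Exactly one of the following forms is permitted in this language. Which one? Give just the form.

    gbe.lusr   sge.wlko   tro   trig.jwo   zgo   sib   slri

zgo

gbe.lusr — violates constraint 3: syllable 2 coda /sr/ has 2 consonants (> 1) → not permitted
sge.wlko — violates constraint 5: syllable 2 onset /wlk/ has 3 consonants (> 2) → not permitted
tro — violates constraint 4: contains banned sequence /tr/ → not permitted
trig.jwo — violates constraint 4: contains banned sequence /tr/ → not permitted
zgo — σ1 onset /zg/ (2C), coda /∅/ ok → permitted
sib — violates constraint 2: syllable 1 coda contains /b/, which is not a licensed coda consonant → not permitted
slri — violates constraint 5: syllable 1 onset /slr/ has 3 consonants (> 2) → not permitted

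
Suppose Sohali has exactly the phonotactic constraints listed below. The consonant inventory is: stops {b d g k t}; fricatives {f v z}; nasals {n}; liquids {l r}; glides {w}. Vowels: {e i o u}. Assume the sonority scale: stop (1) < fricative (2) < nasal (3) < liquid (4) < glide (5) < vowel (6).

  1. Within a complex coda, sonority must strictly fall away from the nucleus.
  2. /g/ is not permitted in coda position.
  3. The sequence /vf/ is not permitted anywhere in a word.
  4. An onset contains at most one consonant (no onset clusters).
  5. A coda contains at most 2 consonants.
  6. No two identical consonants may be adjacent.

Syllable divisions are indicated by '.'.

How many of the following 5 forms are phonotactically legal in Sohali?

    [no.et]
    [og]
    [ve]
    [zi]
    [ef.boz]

[no.et] — σ1 onset /n/, coda /∅/ ok; σ2 onset /∅/, coda /t/ ok → phonotactically legal
[og] — violates constraint 2: syllable 1 coda contains /g/ → phonotactically illegal
[ve] — σ1 onset /v/, coda /∅/ ok → phonotactically legal
[zi] — σ1 onset /z/, coda /∅/ ok → phonotactically legal
[ef.boz] — σ1 onset /∅/, coda /f/ ok; σ2 onset /b/, coda /z/ ok → phonotactically legal
Phonotactically legal: [no.et], [ve], [zi], [ef.boz] → 4.

4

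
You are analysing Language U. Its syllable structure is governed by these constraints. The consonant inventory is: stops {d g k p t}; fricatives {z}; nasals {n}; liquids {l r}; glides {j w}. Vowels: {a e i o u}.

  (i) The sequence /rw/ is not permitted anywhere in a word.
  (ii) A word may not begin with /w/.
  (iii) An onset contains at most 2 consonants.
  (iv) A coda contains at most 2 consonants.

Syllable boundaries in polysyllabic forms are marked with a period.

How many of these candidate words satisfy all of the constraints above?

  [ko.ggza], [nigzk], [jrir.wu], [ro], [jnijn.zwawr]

2

[ko.ggza] — violates constraint (iii): syllable 2 onset /ggz/ has 3 consonants (> 2) → illicit
[nigzk] — violates constraint (iv): syllable 1 coda /gzk/ has 3 consonants (> 2) → illicit
[jrir.wu] — violates constraint (i): contains banned sequence /rw/ → illicit
[ro] — σ1 onset /r/, coda /∅/ ok → licit
[jnijn.zwawr] — σ1 onset /jn/ (2C), coda /jn/ (2C) ok; σ2 onset /zw/ (2C), coda /wr/ (2C) ok → licit
Licit: [ro], [jnijn.zwawr] → 2.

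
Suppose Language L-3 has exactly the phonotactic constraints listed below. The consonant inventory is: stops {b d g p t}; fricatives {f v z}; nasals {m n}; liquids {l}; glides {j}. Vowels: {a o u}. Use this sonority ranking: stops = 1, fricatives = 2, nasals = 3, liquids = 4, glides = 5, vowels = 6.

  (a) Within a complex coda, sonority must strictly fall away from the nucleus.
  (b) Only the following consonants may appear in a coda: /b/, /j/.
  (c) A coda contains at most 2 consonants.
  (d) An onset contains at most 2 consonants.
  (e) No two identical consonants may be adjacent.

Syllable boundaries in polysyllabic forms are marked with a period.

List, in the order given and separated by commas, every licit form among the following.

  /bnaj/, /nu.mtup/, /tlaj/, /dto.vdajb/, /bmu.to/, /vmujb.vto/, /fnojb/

/bnaj/ — σ1 onset /bn/ (2C), coda /j/ ok → licit
/nu.mtup/ — violates constraint (b): syllable 2 coda contains /p/, which is not a licensed coda consonant → illicit
/tlaj/ — σ1 onset /tl/ (2C), coda /j/ ok → licit
/dto.vdajb/ — σ1 onset /dt/ (2C), coda /∅/ ok; σ2 onset /vd/ (2C), coda /jb/ (5→1 falls) ok → licit
/bmu.to/ — σ1 onset /bm/ (2C), coda /∅/ ok; σ2 onset /t/, coda /∅/ ok → licit
/vmujb.vto/ — σ1 onset /vm/ (2C), coda /jb/ (5→1 falls) ok; σ2 onset /vt/ (2C), coda /∅/ ok → licit
/fnojb/ — σ1 onset /fn/ (2C), coda /jb/ (5→1 falls) ok → licit

/bnaj/, /tlaj/, /dto.vdajb/, /bmu.to/, /vmujb.vto/, /fnojb/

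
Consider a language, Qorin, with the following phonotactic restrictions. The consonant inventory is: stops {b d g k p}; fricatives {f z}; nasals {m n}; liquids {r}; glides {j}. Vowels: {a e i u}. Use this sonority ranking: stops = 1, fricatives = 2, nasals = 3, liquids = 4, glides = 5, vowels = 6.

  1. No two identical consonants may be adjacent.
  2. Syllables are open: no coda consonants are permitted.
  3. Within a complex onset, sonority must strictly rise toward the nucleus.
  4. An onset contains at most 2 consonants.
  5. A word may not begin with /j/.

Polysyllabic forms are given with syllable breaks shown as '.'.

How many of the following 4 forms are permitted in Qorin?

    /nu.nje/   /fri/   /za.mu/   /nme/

3

/nu.nje/ — σ1 onset /n/, coda /∅/ ok; σ2 onset /nj/ (3→5 rises), coda /∅/ ok → permitted
/fri/ — σ1 onset /fr/ (2→4 rises), coda /∅/ ok → permitted
/za.mu/ — σ1 onset /z/, coda /∅/ ok; σ2 onset /m/, coda /∅/ ok → permitted
/nme/ — violates constraint 3: syllable 1 onset /nm/: /n/ (nasal, 3) → /m/ (nasal, 3) does not rise → not permitted
Permitted: /nu.nje/, /fri/, /za.mu/ → 3.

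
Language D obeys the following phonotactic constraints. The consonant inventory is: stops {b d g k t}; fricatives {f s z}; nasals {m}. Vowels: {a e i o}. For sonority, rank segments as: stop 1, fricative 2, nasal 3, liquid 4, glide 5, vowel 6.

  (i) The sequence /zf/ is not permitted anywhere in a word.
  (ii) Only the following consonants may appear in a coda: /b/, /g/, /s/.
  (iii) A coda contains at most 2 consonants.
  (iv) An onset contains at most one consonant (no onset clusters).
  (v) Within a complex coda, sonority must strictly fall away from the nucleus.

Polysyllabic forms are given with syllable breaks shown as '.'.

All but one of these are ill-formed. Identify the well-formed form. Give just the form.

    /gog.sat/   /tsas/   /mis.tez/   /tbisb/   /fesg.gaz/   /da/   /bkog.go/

/gog.sat/ — violates constraint (ii): syllable 2 coda contains /t/, which is not a licensed coda consonant → ill-formed
/tsas/ — violates constraint (iv): syllable 1 onset /ts/ has 2 consonants (> 1) → ill-formed
/mis.tez/ — violates constraint (ii): syllable 2 coda contains /z/, which is not a licensed coda consonant → ill-formed
/tbisb/ — violates constraint (iv): syllable 1 onset /tb/ has 2 consonants (> 1) → ill-formed
/fesg.gaz/ — violates constraint (ii): syllable 2 coda contains /z/, which is not a licensed coda consonant → ill-formed
/da/ — σ1 onset /d/, coda /∅/ ok → well-formed
/bkog.go/ — violates constraint (iv): syllable 1 onset /bk/ has 2 consonants (> 1) → ill-formed

/da/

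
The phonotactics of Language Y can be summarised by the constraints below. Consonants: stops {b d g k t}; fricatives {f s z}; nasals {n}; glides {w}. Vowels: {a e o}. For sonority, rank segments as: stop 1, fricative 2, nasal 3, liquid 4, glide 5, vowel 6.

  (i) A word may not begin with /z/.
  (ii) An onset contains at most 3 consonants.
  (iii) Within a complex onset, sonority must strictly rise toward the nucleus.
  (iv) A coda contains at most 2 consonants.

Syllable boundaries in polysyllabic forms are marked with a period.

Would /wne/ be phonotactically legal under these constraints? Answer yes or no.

no

/wne/ — violates constraint (iii): syllable 1 onset /wn/: /w/ (glide, 5) → /n/ (nasal, 3) does not rise → phonotactically illegal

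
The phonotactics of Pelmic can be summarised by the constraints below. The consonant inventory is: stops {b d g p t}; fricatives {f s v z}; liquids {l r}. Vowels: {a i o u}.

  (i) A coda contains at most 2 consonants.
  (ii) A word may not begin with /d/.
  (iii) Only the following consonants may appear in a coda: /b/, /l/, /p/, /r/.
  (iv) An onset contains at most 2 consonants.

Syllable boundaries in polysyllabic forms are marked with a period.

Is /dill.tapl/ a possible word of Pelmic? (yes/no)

no

/dill.tapl/ — violates constraint (ii): word begins with /d/ → illicit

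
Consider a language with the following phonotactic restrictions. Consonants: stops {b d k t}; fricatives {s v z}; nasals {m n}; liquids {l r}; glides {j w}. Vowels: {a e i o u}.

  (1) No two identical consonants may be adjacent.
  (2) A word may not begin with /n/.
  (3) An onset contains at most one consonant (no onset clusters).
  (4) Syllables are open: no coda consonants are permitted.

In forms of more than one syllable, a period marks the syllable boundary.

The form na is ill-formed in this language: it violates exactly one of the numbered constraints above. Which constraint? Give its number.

na: word begins with /n/.
This is a violation of constraint 2: "A word may not begin with /n/."
The remaining constraints (1, 3, 4) are satisfied.

2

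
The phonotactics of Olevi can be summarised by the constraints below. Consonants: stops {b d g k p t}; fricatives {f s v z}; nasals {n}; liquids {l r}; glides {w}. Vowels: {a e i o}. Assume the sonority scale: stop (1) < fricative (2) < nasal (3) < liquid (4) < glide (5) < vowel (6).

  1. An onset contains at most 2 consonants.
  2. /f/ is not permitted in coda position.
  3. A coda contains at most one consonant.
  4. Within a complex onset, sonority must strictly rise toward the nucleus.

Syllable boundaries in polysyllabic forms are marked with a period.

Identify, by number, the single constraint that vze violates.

4

vze: syllable 1 onset /vz/: /v/ (fricative, 2) → /z/ (fricative, 2) does not rise.
This is a violation of constraint 4: "Within a complex onset, sonority must strictly rise toward the nucleus."
The remaining constraints (1, 2, 3) are satisfied.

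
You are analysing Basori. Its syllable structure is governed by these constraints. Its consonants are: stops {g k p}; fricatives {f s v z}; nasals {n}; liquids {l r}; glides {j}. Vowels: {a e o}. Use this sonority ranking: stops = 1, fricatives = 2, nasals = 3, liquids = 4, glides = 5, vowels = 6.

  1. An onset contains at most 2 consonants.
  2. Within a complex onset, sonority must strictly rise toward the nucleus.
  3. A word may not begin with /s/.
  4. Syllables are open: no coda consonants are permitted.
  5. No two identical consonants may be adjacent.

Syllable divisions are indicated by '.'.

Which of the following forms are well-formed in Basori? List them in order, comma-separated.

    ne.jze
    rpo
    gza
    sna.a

ne.jze — violates constraint 2: syllable 2 onset /jz/: /j/ (glide, 5) → /z/ (fricative, 2) does not rise → ill-formed
rpo — violates constraint 2: syllable 1 onset /rp/: /r/ (liquid, 4) → /p/ (stop, 1) does not rise → ill-formed
gza — σ1 onset /gz/ (1→2 rises), coda /∅/ ok → well-formed
sna.a — violates constraint 3: word begins with /s/ → ill-formed

gza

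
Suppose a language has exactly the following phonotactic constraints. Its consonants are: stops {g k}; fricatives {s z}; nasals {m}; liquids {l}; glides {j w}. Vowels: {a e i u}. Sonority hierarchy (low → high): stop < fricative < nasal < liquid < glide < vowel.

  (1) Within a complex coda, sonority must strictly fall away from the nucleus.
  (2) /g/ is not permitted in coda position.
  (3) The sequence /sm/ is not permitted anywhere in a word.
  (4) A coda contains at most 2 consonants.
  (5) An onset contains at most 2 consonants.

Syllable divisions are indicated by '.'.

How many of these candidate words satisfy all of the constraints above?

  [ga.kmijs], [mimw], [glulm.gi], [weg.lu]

2

[ga.kmijs] — σ1 onset /g/, coda /∅/ ok; σ2 onset /km/ (2C), coda /js/ (5→2 falls) ok → well-formed
[mimw] — violates constraint 1: syllable 1 coda /mw/: /m/ (nasal, 3) → /w/ (glide, 5) does not fall → ill-formed
[glulm.gi] — σ1 onset /gl/ (2C), coda /lm/ (4→3 falls) ok; σ2 onset /g/, coda /∅/ ok → well-formed
[weg.lu] — violates constraint 2: syllable 1 coda contains /g/ → ill-formed
Well-formed: [ga.kmijs], [glulm.gi] → 2.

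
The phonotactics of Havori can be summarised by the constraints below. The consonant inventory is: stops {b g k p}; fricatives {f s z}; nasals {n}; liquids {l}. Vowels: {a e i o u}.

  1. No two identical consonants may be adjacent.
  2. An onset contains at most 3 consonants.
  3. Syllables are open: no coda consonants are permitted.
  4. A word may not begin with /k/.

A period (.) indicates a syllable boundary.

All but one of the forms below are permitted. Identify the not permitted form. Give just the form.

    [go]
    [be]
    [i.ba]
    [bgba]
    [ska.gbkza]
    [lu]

[ska.gbkza]

[go] — σ1 onset /g/, coda /∅/ ok → permitted
[be] — σ1 onset /b/, coda /∅/ ok → permitted
[i.ba] — σ1 onset /∅/, coda /∅/ ok; σ2 onset /b/, coda /∅/ ok → permitted
[bgba] — σ1 onset /bgb/ (3C), coda /∅/ ok → permitted
[ska.gbkza] — violates constraint 2: syllable 2 onset /gbkz/ has 4 consonants (> 3) → not permitted
[lu] — σ1 onset /l/, coda /∅/ ok → permitted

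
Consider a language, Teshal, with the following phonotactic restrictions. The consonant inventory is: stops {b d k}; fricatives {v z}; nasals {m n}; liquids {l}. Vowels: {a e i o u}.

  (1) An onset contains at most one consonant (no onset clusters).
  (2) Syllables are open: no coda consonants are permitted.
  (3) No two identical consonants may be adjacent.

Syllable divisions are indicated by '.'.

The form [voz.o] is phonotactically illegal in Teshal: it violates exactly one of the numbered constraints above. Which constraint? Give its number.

2

[voz.o]: syllable 1 coda /z/ has 1 consonant (> 0).
This is a violation of constraint 2: "Syllables are open: no coda consonants are permitted."
The remaining constraints (1, 3) are satisfied.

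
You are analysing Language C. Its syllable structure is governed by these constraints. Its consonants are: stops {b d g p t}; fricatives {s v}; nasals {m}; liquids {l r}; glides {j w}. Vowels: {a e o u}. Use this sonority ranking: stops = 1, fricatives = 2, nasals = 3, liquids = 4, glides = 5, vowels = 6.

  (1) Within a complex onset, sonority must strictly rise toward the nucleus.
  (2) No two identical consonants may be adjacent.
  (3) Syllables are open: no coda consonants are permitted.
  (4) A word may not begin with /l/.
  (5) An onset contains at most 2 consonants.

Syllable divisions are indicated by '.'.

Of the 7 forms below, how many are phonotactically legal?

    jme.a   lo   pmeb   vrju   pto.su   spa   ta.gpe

0

jme.a — violates constraint 1: syllable 1 onset /jm/: /j/ (glide, 5) → /m/ (nasal, 3) does not rise → phonotactically illegal
lo — violates constraint 4: word begins with /l/ → phonotactically illegal
pmeb — violates constraint 3: syllable 1 coda /b/ has 1 consonant (> 0) → phonotactically illegal
vrju — violates constraint 5: syllable 1 onset /vrj/ has 3 consonants (> 2) → phonotactically illegal
pto.su — violates constraint 1: syllable 1 onset /pt/: /p/ (stop, 1) → /t/ (stop, 1) does not rise → phonotactically illegal
spa — violates constraint 1: syllable 1 onset /sp/: /s/ (fricative, 2) → /p/ (stop, 1) does not rise → phonotactically illegal
ta.gpe — violates constraint 1: syllable 2 onset /gp/: /g/ (stop, 1) → /p/ (stop, 1) does not rise → phonotactically illegal
No form is phonotactically legal → 0.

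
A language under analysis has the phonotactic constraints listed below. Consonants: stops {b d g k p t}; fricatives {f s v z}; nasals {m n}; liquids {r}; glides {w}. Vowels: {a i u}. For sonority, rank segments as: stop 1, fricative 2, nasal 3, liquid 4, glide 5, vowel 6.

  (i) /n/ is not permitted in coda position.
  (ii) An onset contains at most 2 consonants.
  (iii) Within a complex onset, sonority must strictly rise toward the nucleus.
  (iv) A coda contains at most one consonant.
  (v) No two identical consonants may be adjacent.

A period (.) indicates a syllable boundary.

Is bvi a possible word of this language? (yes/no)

bvi — σ1 onset /bv/ (1→2 rises), coda /∅/ ok → well-formed

yes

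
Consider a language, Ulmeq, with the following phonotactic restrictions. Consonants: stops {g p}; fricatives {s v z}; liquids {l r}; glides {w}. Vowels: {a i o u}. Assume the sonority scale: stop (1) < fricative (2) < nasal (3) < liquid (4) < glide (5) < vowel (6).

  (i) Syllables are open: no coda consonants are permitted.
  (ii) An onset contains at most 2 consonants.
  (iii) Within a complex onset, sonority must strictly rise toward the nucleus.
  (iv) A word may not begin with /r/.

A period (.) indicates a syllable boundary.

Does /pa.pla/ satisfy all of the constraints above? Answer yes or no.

yes

/pa.pla/ — σ1 onset /p/, coda /∅/ ok; σ2 onset /pl/ (1→4 rises), coda /∅/ ok → phonotactically legal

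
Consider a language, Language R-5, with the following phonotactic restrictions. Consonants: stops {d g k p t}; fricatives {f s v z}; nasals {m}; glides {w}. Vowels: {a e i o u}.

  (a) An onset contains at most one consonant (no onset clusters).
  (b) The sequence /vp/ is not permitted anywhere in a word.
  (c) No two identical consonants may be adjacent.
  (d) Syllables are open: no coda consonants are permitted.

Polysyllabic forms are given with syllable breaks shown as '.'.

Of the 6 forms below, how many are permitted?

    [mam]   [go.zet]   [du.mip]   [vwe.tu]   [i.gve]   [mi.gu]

[mam] — violates constraint (d): syllable 1 coda /m/ has 1 consonant (> 0) → not permitted
[go.zet] — violates constraint (d): syllable 2 coda /t/ has 1 consonant (> 0) → not permitted
[du.mip] — violates constraint (d): syllable 2 coda /p/ has 1 consonant (> 0) → not permitted
[vwe.tu] — violates constraint (a): syllable 1 onset /vw/ has 2 consonants (> 1) → not permitted
[i.gve] — violates constraint (a): syllable 2 onset /gv/ has 2 consonants (> 1) → not permitted
[mi.gu] — σ1 onset /m/, coda /∅/ ok; σ2 onset /g/, coda /∅/ ok → permitted
Permitted: [mi.gu] → 1.

1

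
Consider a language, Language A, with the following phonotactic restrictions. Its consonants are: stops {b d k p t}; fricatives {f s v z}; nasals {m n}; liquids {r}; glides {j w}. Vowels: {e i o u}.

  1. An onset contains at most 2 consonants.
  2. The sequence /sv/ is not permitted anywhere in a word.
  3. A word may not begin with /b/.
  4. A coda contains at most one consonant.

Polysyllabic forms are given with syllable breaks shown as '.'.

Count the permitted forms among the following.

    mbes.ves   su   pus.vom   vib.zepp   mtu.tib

mbes.ves — violates constraint 2: contains banned sequence /sv/ → not permitted
su — σ1 onset /s/, coda /∅/ ok → permitted
pus.vom — violates constraint 2: contains banned sequence /sv/ → not permitted
vib.zepp — violates constraint 4: syllable 2 coda /pp/ has 2 consonants (> 1) → not permitted
mtu.tib — σ1 onset /mt/ (2C), coda /∅/ ok; σ2 onset /t/, coda /b/ ok → permitted
Permitted: su, mtu.tib → 2.

2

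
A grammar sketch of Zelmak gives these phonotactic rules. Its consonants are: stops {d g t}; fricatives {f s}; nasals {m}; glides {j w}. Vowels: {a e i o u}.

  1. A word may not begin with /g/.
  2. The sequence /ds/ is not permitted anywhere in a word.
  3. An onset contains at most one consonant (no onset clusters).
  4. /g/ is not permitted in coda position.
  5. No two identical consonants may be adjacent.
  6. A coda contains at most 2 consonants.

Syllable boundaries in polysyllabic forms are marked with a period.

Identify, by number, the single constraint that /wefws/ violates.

6

/wefws/: syllable 1 coda /fws/ has 3 consonants (> 2).
This is a violation of constraint 6: "A coda contains at most 2 consonants."
The remaining constraints (1, 2, 3, 4, 5) are satisfied.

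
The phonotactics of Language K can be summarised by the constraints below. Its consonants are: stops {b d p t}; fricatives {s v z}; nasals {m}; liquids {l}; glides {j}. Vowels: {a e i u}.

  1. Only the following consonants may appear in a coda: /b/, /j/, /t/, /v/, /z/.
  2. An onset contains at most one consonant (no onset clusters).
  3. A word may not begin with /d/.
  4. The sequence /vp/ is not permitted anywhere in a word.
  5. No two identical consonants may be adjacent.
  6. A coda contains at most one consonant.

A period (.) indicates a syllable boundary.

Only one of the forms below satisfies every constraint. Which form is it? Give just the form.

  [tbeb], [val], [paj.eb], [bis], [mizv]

[tbeb] — violates constraint 2: syllable 1 onset /tb/ has 2 consonants (> 1) → ill-formed
[val] — violates constraint 1: syllable 1 coda contains /l/, which is not a licensed coda consonant → ill-formed
[paj.eb] — σ1 onset /p/, coda /j/ ok; σ2 onset /∅/, coda /b/ ok → well-formed
[bis] — violates constraint 1: syllable 1 coda contains /s/, which is not a licensed coda consonant → ill-formed
[mizv] — violates constraint 6: syllable 1 coda /zv/ has 2 consonants (> 1) → ill-formed

[paj.eb]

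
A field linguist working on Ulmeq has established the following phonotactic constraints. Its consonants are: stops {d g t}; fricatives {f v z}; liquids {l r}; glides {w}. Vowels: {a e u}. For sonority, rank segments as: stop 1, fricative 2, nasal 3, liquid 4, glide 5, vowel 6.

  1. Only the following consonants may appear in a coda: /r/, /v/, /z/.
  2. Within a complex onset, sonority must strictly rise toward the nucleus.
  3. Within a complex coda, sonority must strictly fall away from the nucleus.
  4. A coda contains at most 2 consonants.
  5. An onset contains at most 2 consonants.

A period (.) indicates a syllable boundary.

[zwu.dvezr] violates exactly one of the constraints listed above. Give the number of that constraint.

3

[zwu.dvezr]: syllable 2 coda /zr/: /z/ (fricative, 2) → /r/ (liquid, 4) does not fall.
This is a violation of constraint 3: "Within a complex coda, sonority must strictly fall away from the nucleus."
The remaining constraints (1, 2, 4, 5) are satisfied.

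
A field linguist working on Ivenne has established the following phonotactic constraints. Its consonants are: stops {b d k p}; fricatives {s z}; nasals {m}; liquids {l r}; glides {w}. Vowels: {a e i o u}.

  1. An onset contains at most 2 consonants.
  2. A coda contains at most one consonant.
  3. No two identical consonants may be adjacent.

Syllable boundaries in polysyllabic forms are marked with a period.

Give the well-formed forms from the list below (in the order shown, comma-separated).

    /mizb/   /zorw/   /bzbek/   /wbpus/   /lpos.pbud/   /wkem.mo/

/mizb/ — violates constraint 2: syllable 1 coda /zb/ has 2 consonants (> 1) → ill-formed
/zorw/ — violates constraint 2: syllable 1 coda /rw/ has 2 consonants (> 1) → ill-formed
/bzbek/ — violates constraint 1: syllable 1 onset /bzb/ has 3 consonants (> 2) → ill-formed
/wbpus/ — violates constraint 1: syllable 1 onset /wbp/ has 3 consonants (> 2) → ill-formed
/lpos.pbud/ — σ1 onset /lp/ (2C), coda /s/ ok; σ2 onset /pb/ (2C), coda /d/ ok → well-formed
/wkem.mo/ — violates constraint 3: adjacent identical consonants /mm/ → ill-formed

/lpos.pbud/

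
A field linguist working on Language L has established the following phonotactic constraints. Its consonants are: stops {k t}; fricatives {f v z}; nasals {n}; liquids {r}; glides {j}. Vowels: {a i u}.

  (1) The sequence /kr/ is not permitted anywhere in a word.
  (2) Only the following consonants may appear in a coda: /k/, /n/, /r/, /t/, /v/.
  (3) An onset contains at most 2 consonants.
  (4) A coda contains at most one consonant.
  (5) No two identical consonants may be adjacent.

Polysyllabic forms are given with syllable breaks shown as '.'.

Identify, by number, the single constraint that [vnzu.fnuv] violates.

3

[vnzu.fnuv]: syllable 1 onset /vnz/ has 3 consonants (> 2).
This is a violation of constraint 3: "An onset contains at most 2 consonants."
The remaining constraints (1, 2, 4, 5) are satisfied.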